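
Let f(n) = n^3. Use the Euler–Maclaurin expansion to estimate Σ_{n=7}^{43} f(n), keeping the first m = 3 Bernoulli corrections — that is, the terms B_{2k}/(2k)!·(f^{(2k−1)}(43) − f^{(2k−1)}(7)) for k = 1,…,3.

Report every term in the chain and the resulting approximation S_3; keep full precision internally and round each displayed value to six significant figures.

∫_7^43 x^3 dx evaluates to 854100.
Boundary: ½(f(7) + f(43)) = ½(343.000 + 79507.0) = 39925.0.
Integral + boundary = 894025.
k=1: B_{2}/(2)! × [f^{(1)}(43) − f^{(1)}(7)] = 1/12 × (5547.00 − 147.000) = 450.000.
Running total after k=1: 894475.
k=2: B_{4}/(4)! × [f^{(3)}(43) − f^{(3)}(7)] = −1/720 × (6.00000 − 6.00000) = 0.00000.
Running total after k=2: 894475.
k=3: B_{6}/(6)! × [f^{(5)}(43) − f^{(5)}(7)] = 1/30240 × (0.00000 − 0.00000) = 0.00000.

S_3 ≈ 894475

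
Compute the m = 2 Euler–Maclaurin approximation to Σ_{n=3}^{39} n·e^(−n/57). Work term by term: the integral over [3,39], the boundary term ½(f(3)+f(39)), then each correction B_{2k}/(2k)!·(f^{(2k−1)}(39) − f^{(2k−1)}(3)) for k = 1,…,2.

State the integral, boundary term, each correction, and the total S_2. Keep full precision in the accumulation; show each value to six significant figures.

The integral term ∫_3^39 x·e^(−x/57) dx = 484.095.
½[f(3) + f(39)] = ½[2.84619 + 19.6750] = 11.2606.
Running total after boundary: 495.355.
Order-1 term: 1/12 · (0.159312 − 0.898796) = -0.0616237.
Partial sum through k=1: 495.294.
Order-2 term: −1/720 · (0.000359584 − 0.000860651) = 6.95926e-07.

S_2 ≈ 495.294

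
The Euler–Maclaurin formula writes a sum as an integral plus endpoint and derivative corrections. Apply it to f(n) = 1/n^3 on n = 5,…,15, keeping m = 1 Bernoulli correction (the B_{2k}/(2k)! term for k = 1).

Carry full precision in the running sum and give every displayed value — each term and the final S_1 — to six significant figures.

∫_5^15 1/x^3 dx evaluates to 0.0177778.
Endpoint term: (f(5) + f(15))/2 = (0.00800000 + 0.000296296)/2 = 0.00414815.
Running total after boundary: 0.0219259.
k=1: B_{2}/(2)! × [f^{(1)}(15) − f^{(1)}(5)] = 1/12 × (-5.92593e-05 − (-0.00480000)) = 0.000395062.

S_1 ≈ 0.0223210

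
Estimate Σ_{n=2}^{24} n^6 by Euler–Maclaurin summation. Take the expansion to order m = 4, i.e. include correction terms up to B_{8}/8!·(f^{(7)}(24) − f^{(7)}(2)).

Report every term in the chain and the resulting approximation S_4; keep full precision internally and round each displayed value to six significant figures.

The integral term ∫_2^24 x^6 dx = 6.55210e+08.
½[f(2) + f(24)] = ½[64.0000 + 1.91103e+08] = 9.55515e+07.
Integral + boundary = 7.50762e+08.
Order-1 term: 1/12 · (4.77757e+07 − 192.000) = 3.98130e+06.
Partial sum through k=1: 7.54743e+08.
Order-2 term: −1/720 · (1.65888e+06 − 960.000) = -2302.67.
Partial sum through k=2: 7.54741e+08.
Order-3 term: 1/30240 · (17280.0 − 1440.00) = 0.523810.
Partial sum through k=3: 7.54741e+08.
Order-4 term: −1/1209600 · (0.00000 − 0.00000) = 0.00000.

S_4 ≈ 7.54741e+08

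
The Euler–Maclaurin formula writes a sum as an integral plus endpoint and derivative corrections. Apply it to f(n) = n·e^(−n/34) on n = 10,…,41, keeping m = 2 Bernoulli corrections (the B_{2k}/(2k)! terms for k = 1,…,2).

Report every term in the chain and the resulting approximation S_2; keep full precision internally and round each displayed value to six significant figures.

S_2 ≈ 361.077

The integral term ∫_10^41 x·e^(−x/34) dx = 351.262.
Endpoint term: (f(10) + f(41))/2 = (7.45189 + 12.2765)/2 = 9.86421.
Integral + boundary = 361.126.
Correction k=1: B_{2}/2! · (f^{(1)}(41) − f^{(1)}(10)) = 1/12 · (-0.0616469 − 0.526016) = -0.0489719.
Running total after k=1: 361.077.
Correction k=2: B_{4}/4! · (f^{(3)}(41) − f^{(3)}(10)) = −1/720 · (0.000464713 − 0.00174428) = 1.77718e-06.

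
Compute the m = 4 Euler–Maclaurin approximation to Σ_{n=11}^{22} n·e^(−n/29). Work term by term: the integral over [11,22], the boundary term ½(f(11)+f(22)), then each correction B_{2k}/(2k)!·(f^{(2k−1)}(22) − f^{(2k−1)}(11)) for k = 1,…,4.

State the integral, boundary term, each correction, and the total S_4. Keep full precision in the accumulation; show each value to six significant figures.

S_4 ≈ 110.082

The integral term ∫_11^22 x·e^(−x/29) dx = 101.193.
½[f(11) + f(22)] = ½[7.52767 + 10.3029] = 8.91526.
Running total after boundary: 110.108.
k=1: B_{2}/(2)! × [f^{(1)}(22) − f^{(1)}(11)] = 1/12 × (0.113041 − 0.424759) = -0.0259765.
Running total after k=1: 110.082.
k=2: B_{4}/(4)! × [f^{(3)}(22) − f^{(3)}(11)] = −1/720 × (0.00124811 − 0.00213249) = 1.22830e-06.
Running total after k=2: 110.082.
k=3: B_{6}/(6)! × [f^{(5)}(22) − f^{(5)}(11)] = 1/30240 × (2.80834e-06 − 4.47077e-06) = -5.49744e-11.
Running total after k=3: 110.082.
k=4: B_{8}/(8)! × [f^{(7)}(22) − f^{(7)}(11)] = −1/1209600 × (4.91392e-09 − 7.61698e-09) = 2.23468e-15.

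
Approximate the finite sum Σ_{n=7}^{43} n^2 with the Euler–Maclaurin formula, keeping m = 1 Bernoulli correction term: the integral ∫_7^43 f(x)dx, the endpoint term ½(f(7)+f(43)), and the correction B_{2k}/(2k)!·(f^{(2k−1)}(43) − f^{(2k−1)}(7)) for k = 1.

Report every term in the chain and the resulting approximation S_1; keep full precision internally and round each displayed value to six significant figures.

∫_7^43 x^2 dx evaluates to 26388.0.
½[f(7) + f(43)] = ½[49.0000 + 1849.00] = 949.000.
Running total after boundary: 27337.0.
Order-1 term: 1/12 · (86.0000 − 14.0000) = 6.00000.

S_1 ≈ 27343.0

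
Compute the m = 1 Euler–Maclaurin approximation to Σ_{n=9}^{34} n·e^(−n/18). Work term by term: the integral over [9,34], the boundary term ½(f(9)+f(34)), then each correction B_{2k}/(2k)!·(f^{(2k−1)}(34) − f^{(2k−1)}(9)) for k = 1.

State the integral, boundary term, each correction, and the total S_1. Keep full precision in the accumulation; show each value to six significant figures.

S_1 ≈ 158.477

Integral: ∫_9^34 x·e^(−x/18) dx = 153.213.
Endpoint term: (f(9) + f(34))/2 = (5.45878 + 5.14215)/2 = 5.30046.
Running total after boundary: 158.514.
Correction k=1: B_{2}/2! · (f^{(1)}(34) − f^{(1)}(9)) = 1/12 · (-0.134435 − 0.303265) = -0.0364751.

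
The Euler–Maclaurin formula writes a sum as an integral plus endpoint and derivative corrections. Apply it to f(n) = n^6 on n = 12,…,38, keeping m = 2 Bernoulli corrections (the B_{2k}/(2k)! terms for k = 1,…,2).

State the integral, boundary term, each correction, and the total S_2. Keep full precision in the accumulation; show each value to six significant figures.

S_2 ≈ 1.78864e+10

Integral: ∫_12^38 x^6 dx = 1.63400e+10.
Endpoint term: (f(12) + f(38))/2 = (2.98598e+06 + 3.01094e+09)/2 = 1.50696e+09.
Running total after boundary: 1.78469e+10.
Order-1 term: 1/12 · (4.75411e+08 − 1.49299e+06) = 3.94932e+07.
Running total after k=1: 1.78864e+10.
Order-2 term: −1/720 · (6.58464e+06 − 207360) = -8857.33.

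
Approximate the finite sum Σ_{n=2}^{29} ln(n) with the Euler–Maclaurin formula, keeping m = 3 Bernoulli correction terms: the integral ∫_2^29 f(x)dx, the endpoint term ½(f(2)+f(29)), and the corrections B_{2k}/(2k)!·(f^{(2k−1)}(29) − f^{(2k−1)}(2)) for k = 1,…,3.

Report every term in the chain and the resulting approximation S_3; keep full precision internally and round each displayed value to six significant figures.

S_3 ≈ 71.2570

∫_2^29 ln(x) dx evaluates to 69.2653.
½[f(2) + f(29)] = ½[0.693147 + 3.36730] = 2.03022.
Running total after boundary: 71.2955.
Correction k=1: B_{2}/2! · (f^{(1)}(29) − f^{(1)}(2)) = 1/12 · (0.0344828 − 0.500000) = -0.0387931.
Partial sum through k=1: 71.2567.
Correction k=2: B_{4}/4! · (f^{(3)}(29) − f^{(3)}(2)) = −1/720 · (8.20042e-05 − 0.250000) = 0.000347108.
Partial sum through k=2: 71.2571.
Correction k=3: B_{6}/6! · (f^{(5)}(29) − f^{(5)}(2)) = 1/30240 · (1.17010e-06 − 0.750000) = -2.48015e-05.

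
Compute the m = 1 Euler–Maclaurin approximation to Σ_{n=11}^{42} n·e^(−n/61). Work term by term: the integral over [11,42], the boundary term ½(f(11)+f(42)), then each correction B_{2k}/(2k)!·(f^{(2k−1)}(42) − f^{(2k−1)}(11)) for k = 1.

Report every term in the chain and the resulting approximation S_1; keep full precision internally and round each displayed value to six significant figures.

Integral: ∫_11^42 x·e^(−x/61) dx = 511.249.
Endpoint term: (f(11) + f(42))/2 = (9.18496 + 21.0973)/2 = 15.1411.
So far: 526.390.
Correction k=1: B_{2}/2! · (f^{(1)}(42) − f^{(1)}(11)) = 1/12 · (0.156459 − 0.684423) = -0.0439970.

S_1 ≈ 526.346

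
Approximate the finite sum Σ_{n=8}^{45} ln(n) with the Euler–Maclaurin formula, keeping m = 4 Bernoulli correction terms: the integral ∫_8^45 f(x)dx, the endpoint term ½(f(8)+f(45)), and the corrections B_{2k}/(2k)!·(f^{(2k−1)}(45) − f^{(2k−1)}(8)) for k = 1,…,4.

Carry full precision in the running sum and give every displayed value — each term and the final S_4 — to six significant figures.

∫_8^45 ln(x) dx evaluates to 117.664.
Boundary: ½(f(8) + f(45)) = ½(2.07944 + 3.80666) = 2.94305.
Integral + boundary = 120.607.
k=1: B_{2}/(2)! × [f^{(1)}(45) − f^{(1)}(8)] = 1/12 × (0.0222222 − 0.125000) = -0.00856481.
After k=1: 120.599.
k=2: B_{4}/(4)! × [f^{(3)}(45) − f^{(3)}(8)] = −1/720 × (2.19479e-05 − 0.00390625) = 5.39486e-06.
After k=2: 120.599.
k=3: B_{6}/(6)! × [f^{(5)}(45) − f^{(5)}(8)] = 1/30240 × (1.30061e-07 − 0.000732422) = -2.42160e-08.
After k=3: 120.599.
k=4: B_{8}/(8)! × [f^{(7)}(45) − f^{(7)}(8)] = −1/1209600 × (1.92684e-09 − 0.000343323) = 2.83830e-10.

S_4 ≈ 120.599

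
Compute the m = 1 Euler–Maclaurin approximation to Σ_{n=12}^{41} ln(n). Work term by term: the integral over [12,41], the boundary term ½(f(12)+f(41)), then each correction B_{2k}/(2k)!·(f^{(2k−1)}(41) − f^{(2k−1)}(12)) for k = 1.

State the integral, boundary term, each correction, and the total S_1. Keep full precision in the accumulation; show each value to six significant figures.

Integral: ∫_12^41 ln(x) dx = 93.4376.
Boundary: ½(f(12) + f(41)) = ½(2.48491 + 3.71357) = 3.09924.
Running total after boundary: 96.5368.
Correction k=1: B_{2}/2! · (f^{(1)}(41) − f^{(1)}(12)) = 1/12 · (0.0243902 − 0.0833333) = -0.00491192.

S_1 ≈ 96.5319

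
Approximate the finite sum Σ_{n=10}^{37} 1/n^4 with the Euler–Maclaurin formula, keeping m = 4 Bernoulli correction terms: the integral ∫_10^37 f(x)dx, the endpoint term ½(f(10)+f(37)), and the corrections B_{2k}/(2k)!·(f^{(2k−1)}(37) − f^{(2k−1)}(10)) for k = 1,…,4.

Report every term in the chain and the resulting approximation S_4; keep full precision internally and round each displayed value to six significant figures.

S_4 ≈ 0.000380331

∫_10^37 1/x^4 dx evaluates to 0.000326753.
½[f(10) + f(37)] = ½[0.000100000 + 5.33572e-07] = 5.02668e-05.
Running total after boundary: 0.000377019.
k=1: B_{2}/(2)! × [f^{(1)}(37) − f^{(1)}(10)] = 1/12 × (-5.76835e-08 − (-4.00000e-05)) = 3.32853e-06.
After k=1: 0.000380348.
k=2: B_{4}/(4)! × [f^{(3)}(37) − f^{(3)}(10)] = −1/720 × (-1.26406e-09 − (-1.20000e-05)) = -1.66649e-08.
After k=2: 0.000380331.
k=3: B_{6}/(6)! × [f^{(5)}(37) − f^{(5)}(10)] = 1/30240 × (-5.17075e-11 − (-6.72000e-06)) = 2.22221e-10.
After k=3: 0.000380331.
k=4: B_{8}/(8)! × [f^{(7)}(37) − f^{(7)}(10)] = −1/1209600 × (-3.39933e-12 − (-6.04800e-06)) = -5.00000e-12.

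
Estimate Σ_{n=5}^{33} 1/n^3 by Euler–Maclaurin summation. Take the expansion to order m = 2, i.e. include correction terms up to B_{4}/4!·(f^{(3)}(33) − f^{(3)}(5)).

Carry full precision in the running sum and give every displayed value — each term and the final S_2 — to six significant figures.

S_2 ≈ 0.0239492

∫_5^33 1/x^3 dx evaluates to 0.0195409.
Boundary: ½(f(5) + f(33)) = ½(0.00800000 + 2.78265e-05) = 0.00401391.
Running total after boundary: 0.0235548.
k=1: B_{2}/(2)! × [f^{(1)}(33) − f^{(1)}(5)] = 1/12 × (-2.52968e-06 − (-0.00480000)) = 0.000399789.
Partial sum through k=1: 0.0239546.
k=2: B_{4}/(4)! × [f^{(3)}(33) − f^{(3)}(5)] = −1/720 × (-4.64588e-08 − (-0.00384000)) = -5.33327e-06.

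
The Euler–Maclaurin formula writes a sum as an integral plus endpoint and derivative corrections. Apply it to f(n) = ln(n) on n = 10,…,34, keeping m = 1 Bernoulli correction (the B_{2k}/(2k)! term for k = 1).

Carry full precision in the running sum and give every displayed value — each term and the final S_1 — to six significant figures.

∫_10^34 ln(x) dx evaluates to 72.8704.
Boundary: ½(f(10) + f(34)) = ½(2.30259 + 3.52636) = 2.91447.
So far: 75.7849.
Correction k=1: B_{2}/2! · (f^{(1)}(34) − f^{(1)}(10)) = 1/12 · (0.0294118 − 0.100000) = -0.00588235.

S_1 ≈ 75.7790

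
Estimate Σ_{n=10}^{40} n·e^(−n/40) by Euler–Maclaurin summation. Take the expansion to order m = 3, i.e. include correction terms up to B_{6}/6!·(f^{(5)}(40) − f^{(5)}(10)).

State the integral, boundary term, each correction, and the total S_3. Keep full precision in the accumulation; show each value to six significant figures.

The integral term ∫_10^40 x·e^(−x/40) dx = 380.387.
½[f(10) + f(40)] = ½[7.78801 + 14.7152] = 11.2516.
Running total after boundary: 391.639.
k=1: B_{2}/(2)! × [f^{(1)}(40) − f^{(1)}(10)] = 1/12 × (0.00000 − 0.584101) = -0.0486750.
Partial sum through k=1: 391.590.
k=2: B_{4}/(4)! × [f^{(3)}(40) − f^{(3)}(10)] = −1/720 × (0.000459849 − 0.00133856) = 1.22044e-06.
Partial sum through k=2: 391.590.
k=3: B_{6}/(6)! × [f^{(5)}(40) − f^{(5)}(10)] = 1/30240 × (5.74812e-07 − 1.44504e-06) = -2.87774e-11.

S_3 ≈ 391.590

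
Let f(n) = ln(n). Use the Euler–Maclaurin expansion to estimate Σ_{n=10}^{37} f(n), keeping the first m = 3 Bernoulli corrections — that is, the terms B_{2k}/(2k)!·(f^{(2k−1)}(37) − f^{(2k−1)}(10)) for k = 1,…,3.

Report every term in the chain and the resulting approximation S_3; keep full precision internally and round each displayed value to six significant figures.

The integral term ∫_10^37 ln(x) dx = 83.5781.
Endpoint term: (f(10) + f(37))/2 = (2.30259 + 3.61092)/2 = 2.95675.
So far: 86.5349.
Order-1 term: 1/12 · (0.0270270 − 0.100000) = -0.00608108.
Running total after k=1: 86.5288.
Order-2 term: −1/720 · (3.94843e-05 − 0.00200000) = 2.72294e-06.
Running total after k=2: 86.5288.
Order-3 term: 1/30240 · (3.46101e-07 − 0.000240000) = -7.92506e-09.

S_3 ≈ 86.5288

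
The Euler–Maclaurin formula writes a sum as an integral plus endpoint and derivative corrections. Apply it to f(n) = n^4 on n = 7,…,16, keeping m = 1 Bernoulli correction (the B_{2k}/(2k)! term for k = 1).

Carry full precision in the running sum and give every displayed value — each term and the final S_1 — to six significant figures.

S_1 ≈ 241573

∫_7^16 x^4 dx evaluates to 206354.
Endpoint term: (f(7) + f(16))/2 = (2401.00 + 65536.0)/2 = 33968.5.
Running total after boundary: 240322.
k=1: B_{2}/(2)! × [f^{(1)}(16) − f^{(1)}(7)] = 1/12 × (16384.0 − 1372.00) = 1251.00.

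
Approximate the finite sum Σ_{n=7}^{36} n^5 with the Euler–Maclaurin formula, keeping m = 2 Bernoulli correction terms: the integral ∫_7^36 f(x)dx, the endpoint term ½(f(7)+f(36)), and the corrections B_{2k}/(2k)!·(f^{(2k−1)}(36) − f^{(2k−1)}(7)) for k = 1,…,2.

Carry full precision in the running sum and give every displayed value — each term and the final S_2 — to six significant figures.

Integral: ∫_7^36 x^5 dx = 3.62777e+08.
Boundary: ½(f(7) + f(36)) = ½(16807.0 + 6.04662e+07) = 3.02415e+07.
Integral + boundary = 3.93019e+08.
Correction k=1: B_{2}/2! · (f^{(1)}(36) − f^{(1)}(7)) = 1/12 · (8.39808e+06 − 12005.0) = 698840.
After k=1: 3.93718e+08.
Correction k=2: B_{4}/4! · (f^{(3)}(36) − f^{(3)}(7)) = −1/720 · (77760.0 − 2940.00) = -103.917.

S_2 ≈ 3.93718e+08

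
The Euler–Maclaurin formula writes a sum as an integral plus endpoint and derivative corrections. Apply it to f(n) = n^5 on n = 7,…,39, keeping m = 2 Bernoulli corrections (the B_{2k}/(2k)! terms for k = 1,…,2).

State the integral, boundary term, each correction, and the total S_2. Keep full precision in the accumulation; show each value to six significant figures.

The integral term ∫_7^39 x^5 dx = 5.86438e+08.
½[f(7) + f(39)] = ½[16807.0 + 9.02242e+07] = 4.51205e+07.
Integral + boundary = 6.31558e+08.
k=1: B_{2}/(2)! × [f^{(1)}(39) − f^{(1)}(7)] = 1/12 × (1.15672e+07 − 12005.0) = 962933.
Running total after k=1: 6.32521e+08.
k=2: B_{4}/(4)! × [f^{(3)}(39) − f^{(3)}(7)] = −1/720 × (91260.0 − 2940.00) = -122.667.

S_2 ≈ 6.32521e+08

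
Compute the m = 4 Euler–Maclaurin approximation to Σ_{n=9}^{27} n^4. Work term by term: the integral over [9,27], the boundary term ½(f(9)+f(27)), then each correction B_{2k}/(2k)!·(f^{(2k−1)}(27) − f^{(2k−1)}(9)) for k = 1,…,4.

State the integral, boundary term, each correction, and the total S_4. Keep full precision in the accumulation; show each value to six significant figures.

The integral term ∫_9^27 x^4 dx = 2.85797e+06.
Endpoint term: (f(9) + f(27))/2 = (6561.00 + 531441)/2 = 269001.
Integral + boundary = 3.12697e+06.
k=1: B_{2}/(2)! × [f^{(1)}(27) − f^{(1)}(9)] = 1/12 × (78732.0 − 2916.00) = 6318.00.
Running total after k=1: 3.13329e+06.
k=2: B_{4}/(4)! × [f^{(3)}(27) − f^{(3)}(9)] = −1/720 × (648.000 − 216.000) = -0.600000.
Running total after k=2: 3.13329e+06.
k=3: B_{6}/(6)! × [f^{(5)}(27) − f^{(5)}(9)] = 1/30240 × (0.00000 − 0.00000) = 0.00000.
Running total after k=3: 3.13329e+06.
k=4: B_{8}/(8)! × [f^{(7)}(27) − f^{(7)}(9)] = −1/1209600 × (0.00000 − 0.00000) = 0.00000.

S_4 ≈ 3.13329e+06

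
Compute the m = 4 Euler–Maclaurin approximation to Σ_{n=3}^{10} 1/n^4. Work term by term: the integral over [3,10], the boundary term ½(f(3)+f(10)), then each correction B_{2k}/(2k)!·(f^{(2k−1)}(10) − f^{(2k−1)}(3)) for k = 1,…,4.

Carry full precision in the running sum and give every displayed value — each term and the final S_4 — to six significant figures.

S_4 ≈ 0.0195359

The integral term ∫_3^10 1/x^4 dx = 0.0120123.
½[f(3) + f(10)] = ½[0.0123457 + 0.000100000] = 0.00622284.
Running total after boundary: 0.0182352.
Order-1 term: 1/12 · (-4.00000e-05 − (-0.0164609)) = 0.00136841.
Running total after k=1: 0.0196036.
Order-2 term: −1/720 · (-1.20000e-05 − (-0.0548697)) = -7.61912e-05.
Running total after k=2: 0.0195274.
Order-3 term: 1/30240 · (-6.72000e-06 − (-0.341411)) = 1.12898e-05.
Running total after k=3: 0.0195387.
Order-4 term: −1/1209600 · (-6.04800e-06 − (-3.41411)) = -2.82251e-06.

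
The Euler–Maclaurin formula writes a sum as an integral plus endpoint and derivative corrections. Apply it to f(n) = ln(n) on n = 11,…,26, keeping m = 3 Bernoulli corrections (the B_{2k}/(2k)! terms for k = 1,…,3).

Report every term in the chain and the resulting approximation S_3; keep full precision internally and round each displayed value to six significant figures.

The integral term ∫_11^26 ln(x) dx = 43.3337.
½[f(11) + f(26)] = ½[2.39790 + 3.25810] = 2.82800.
So far: 46.1617.
Correction k=1: B_{2}/2! · (f^{(1)}(26) − f^{(1)}(11)) = 1/12 · (0.0384615 − 0.0909091) = -0.00437063.
After k=1: 46.1573.
Correction k=2: B_{4}/4! · (f^{(3)}(26) − f^{(3)}(11)) = −1/720 · (0.000113792 − 0.00150263) = 1.92894e-06.
After k=2: 46.1573.
Correction k=3: B_{6}/6! · (f^{(5)}(26) − f^{(5)}(11)) = 1/30240 · (2.01997e-06 − 0.000149021) = -4.86115e-09.

S_3 ≈ 46.1573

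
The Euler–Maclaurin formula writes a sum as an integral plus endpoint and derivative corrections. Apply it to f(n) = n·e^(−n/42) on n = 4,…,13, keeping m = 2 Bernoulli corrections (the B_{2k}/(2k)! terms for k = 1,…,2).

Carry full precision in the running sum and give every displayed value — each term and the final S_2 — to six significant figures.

S_2 ≈ 67.9825

The integral term ∫_4^13 x·e^(−x/42) dx = 61.4208.
Boundary: ½(f(4) + f(13)) = ½(3.63663 + 9.53935) = 6.58799.
So far: 68.0088.
Order-1 term: 1/12 · (0.506669 − 0.822570) = -0.0263251.
After k=1: 67.9825.
Order-2 term: −1/720 · (0.00111920 − 0.00149710) = 5.24866e-07.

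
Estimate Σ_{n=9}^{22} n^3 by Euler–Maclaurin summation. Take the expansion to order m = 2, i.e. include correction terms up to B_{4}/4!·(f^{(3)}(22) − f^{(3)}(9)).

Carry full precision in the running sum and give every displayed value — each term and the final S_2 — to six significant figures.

S_2 ≈ 62713.0

∫_9^22 x^3 dx evaluates to 56923.8.
Boundary: ½(f(9) + f(22)) = ½(729.000 + 10648.0) = 5688.50.
So far: 62612.2.
Correction k=1: B_{2}/2! · (f^{(1)}(22) − f^{(1)}(9)) = 1/12 · (1452.00 − 243.000) = 100.750.
Partial sum through k=1: 62713.0.
Correction k=2: B_{4}/4! · (f^{(3)}(22) − f^{(3)}(9)) = −1/720 · (6.00000 − 6.00000) = 0.00000.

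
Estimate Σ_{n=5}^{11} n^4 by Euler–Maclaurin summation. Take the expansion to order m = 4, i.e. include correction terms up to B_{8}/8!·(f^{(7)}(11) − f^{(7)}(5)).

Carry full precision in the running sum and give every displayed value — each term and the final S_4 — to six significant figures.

∫_5^11 x^4 dx evaluates to 31585.2.
½[f(5) + f(11)] = ½[625.000 + 14641.0] = 7633.00.
So far: 39218.2.
k=1: B_{2}/(2)! × [f^{(1)}(11) − f^{(1)}(5)] = 1/12 × (5324.00 − 500.000) = 402.000.
Partial sum through k=1: 39620.2.
k=2: B_{4}/(4)! × [f^{(3)}(11) − f^{(3)}(5)] = −1/720 × (264.000 − 120.000) = -0.200000.
Partial sum through k=2: 39620.0.
k=3: B_{6}/(6)! × [f^{(5)}(11) − f^{(5)}(5)] = 1/30240 × (0.00000 − 0.00000) = 0.00000.
Partial sum through k=3: 39620.0.
k=4: B_{8}/(8)! × [f^{(7)}(11) − f^{(7)}(5)] = −1/1209600 × (0.00000 − 0.00000) = 0.00000.

S_4 ≈ 39620.0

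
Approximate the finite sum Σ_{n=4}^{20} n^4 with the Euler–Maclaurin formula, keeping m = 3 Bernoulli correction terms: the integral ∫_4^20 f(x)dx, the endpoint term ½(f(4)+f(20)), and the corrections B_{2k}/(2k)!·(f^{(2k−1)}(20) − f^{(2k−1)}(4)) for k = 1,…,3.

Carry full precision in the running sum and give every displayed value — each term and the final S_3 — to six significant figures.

S_3 ≈ 722568

∫_4^20 x^4 dx evaluates to 639795.
Endpoint term: (f(4) + f(20))/2 = (256.000 + 160000)/2 = 80128.0.
Running total after boundary: 719923.
Order-1 term: 1/12 · (32000.0 − 256.000) = 2645.33.
Running total after k=1: 722569.
Order-2 term: −1/720 · (480.000 − 96.0000) = -0.533333.
Running total after k=2: 722568.
Order-3 term: 1/30240 · (0.00000 − 0.00000) = 0.00000.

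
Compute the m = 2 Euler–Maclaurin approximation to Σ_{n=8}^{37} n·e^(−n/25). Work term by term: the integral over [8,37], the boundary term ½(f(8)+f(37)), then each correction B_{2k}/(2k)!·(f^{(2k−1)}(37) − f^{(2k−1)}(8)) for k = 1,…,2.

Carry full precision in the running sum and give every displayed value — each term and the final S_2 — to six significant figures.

Integral: ∫_8^37 x·e^(−x/25) dx = 246.235.
Boundary: ½(f(8) + f(37)) = ½(5.80919 + 8.42259) = 7.11589.
Running total after boundary: 253.350.
Order-1 term: 1/12 · (-0.109266 − 0.493781) = -0.0502540.
After k=1: 253.300.
Order-2 term: −1/720 · (0.000553615 − 0.00311373) = 3.55571e-06.

S_2 ≈ 253.300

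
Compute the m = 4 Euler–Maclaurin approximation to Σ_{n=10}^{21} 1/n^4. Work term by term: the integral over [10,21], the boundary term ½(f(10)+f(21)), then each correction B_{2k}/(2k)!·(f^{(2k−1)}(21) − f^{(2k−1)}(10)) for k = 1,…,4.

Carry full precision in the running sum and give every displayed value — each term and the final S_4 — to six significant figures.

S_4 ≈ 0.000353146

The integral term ∫_10^21 1/x^4 dx = 0.000297340.
Endpoint term: (f(10) + f(21))/2 = (0.000100000 + 5.14189e-06)/2 = 5.25709e-05.
Running total after boundary: 0.000349911.
k=1: B_{2}/(2)! × [f^{(1)}(21) − f^{(1)}(10)] = 1/12 × (-9.79408e-07 − (-4.00000e-05)) = 3.25172e-06.
After k=1: 0.000353163.
k=2: B_{4}/(4)! × [f^{(3)}(21) − f^{(3)}(10)] = −1/720 × (-6.66264e-08 − (-1.20000e-05)) = -1.65741e-08.
After k=2: 0.000353146.
k=3: B_{6}/(6)! × [f^{(5)}(21) − f^{(5)}(10)] = 1/30240 × (-8.46049e-09 − (-6.72000e-06)) = 2.21942e-10.
After k=3: 0.000353146.
k=4: B_{8}/(8)! × [f^{(7)}(21) − f^{(7)}(10)] = −1/1209600 × (-1.72663e-09 − (-6.04800e-06)) = -4.99857e-12.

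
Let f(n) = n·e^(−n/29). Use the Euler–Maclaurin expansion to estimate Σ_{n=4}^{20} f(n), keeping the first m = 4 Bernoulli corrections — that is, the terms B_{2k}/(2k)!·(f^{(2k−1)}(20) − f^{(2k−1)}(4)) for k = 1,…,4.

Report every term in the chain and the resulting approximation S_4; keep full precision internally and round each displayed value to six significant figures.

S_4 ≈ 127.424

Integral: ∫_4^20 x·e^(−x/29) dx = 120.714.
Endpoint term: (f(4) + f(20))/2 = (3.48464 + 10.0350)/2 = 6.75981.
Integral + boundary = 127.473.
Correction k=1: B_{2}/2! · (f^{(1)}(20) − f^{(1)}(4)) = 1/12 · (0.155715 − 0.750999) = -0.0496070.
Partial sum through k=1: 127.424.
Correction k=2: B_{4}/4! · (f^{(3)}(20) − f^{(3)}(4)) = −1/720 · (0.00137837 − 0.00296470) = 2.20324e-06.
Partial sum through k=2: 127.424.
Correction k=3: B_{6}/6! · (f^{(5)}(20) − f^{(5)}(4)) = 1/30240 · (3.05778e-06 − 5.98862e-06) = -9.69191e-11.
Partial sum through k=3: 127.424.
Correction k=4: B_{8}/8! · (f^{(7)}(20) − f^{(7)}(4)) = −1/1209600 · (5.32294e-09 − 1.00500e-08) = 3.90792e-15.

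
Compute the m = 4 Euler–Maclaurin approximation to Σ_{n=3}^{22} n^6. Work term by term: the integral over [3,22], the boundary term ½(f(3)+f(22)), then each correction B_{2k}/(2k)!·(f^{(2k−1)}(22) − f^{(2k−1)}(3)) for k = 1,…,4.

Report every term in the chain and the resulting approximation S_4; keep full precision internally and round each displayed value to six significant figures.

S_4 ≈ 4.15602e+08

∫_3^22 x^6 dx evaluates to 3.56337e+08.
Boundary: ½(f(3) + f(22)) = ½(729.000 + 1.13380e+08) = 5.66903e+07.
Integral + boundary = 4.13027e+08.
Correction k=1: B_{2}/2! · (f^{(1)}(22) − f^{(1)}(3)) = 1/12 · (3.09218e+07 − 1458.00) = 2.57669e+06.
After k=1: 4.15604e+08.
Correction k=2: B_{4}/4! · (f^{(3)}(22) − f^{(3)}(3)) = −1/720 · (1.27776e+06 − 3240.00) = -1770.17.
After k=2: 4.15602e+08.
Correction k=3: B_{6}/6! · (f^{(5)}(22) − f^{(5)}(3)) = 1/30240 · (15840.0 − 2160.00) = 0.452381.
After k=3: 4.15602e+08.
Correction k=4: B_{8}/8! · (f^{(7)}(22) − f^{(7)}(3)) = −1/1209600 · (0.00000 − 0.00000) = 0.00000.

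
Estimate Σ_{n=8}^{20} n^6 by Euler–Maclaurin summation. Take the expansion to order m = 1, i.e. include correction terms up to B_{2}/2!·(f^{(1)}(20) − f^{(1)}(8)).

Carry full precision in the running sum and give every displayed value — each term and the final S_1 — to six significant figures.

S_1 ≈ 2.16272e+08

The integral term ∫_8^20 x^6 dx = 1.82558e+08.
Boundary: ½(f(8) + f(20)) = ½(262144 + 6.40000e+07) = 3.21311e+07.
Integral + boundary = 2.14689e+08.
Order-1 term: 1/12 · (1.92000e+07 − 196608) = 1.58362e+06.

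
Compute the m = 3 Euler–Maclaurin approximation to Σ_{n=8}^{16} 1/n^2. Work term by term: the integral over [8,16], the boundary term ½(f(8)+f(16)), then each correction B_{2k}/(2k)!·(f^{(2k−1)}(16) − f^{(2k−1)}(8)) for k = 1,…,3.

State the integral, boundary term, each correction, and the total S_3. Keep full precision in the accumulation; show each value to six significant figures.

Integral: ∫_8^16 1/x^2 dx = 0.0625000.
Endpoint term: (f(8) + f(16))/2 = (0.0156250 + 0.00390625)/2 = 0.00976562.
Running total after boundary: 0.0722656.
Order-1 term: 1/12 · (-0.000488281 − (-0.00390625)) = 0.000284831.
Partial sum through k=1: 0.0725505.
Order-2 term: −1/720 · (-2.28882e-05 − (-0.000732422)) = -9.85463e-07.
Partial sum through k=2: 0.0725495.
Order-3 term: 1/30240 · (-2.68221e-06 − (-0.000343323)) = 1.12646e-08.

S_3 ≈ 0.0725495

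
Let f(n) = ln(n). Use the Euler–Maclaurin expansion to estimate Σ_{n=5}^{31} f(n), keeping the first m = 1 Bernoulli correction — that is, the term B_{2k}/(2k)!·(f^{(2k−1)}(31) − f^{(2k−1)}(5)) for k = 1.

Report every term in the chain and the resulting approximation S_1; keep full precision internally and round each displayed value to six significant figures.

S_1 ≈ 74.9141

The integral term ∫_5^31 ln(x) dx = 72.4064.
Endpoint term: (f(5) + f(31))/2 = (1.60944 + 3.43399)/2 = 2.52171.
Integral + boundary = 74.9281.
Order-1 term: 1/12 · (0.0322581 − 0.200000) = -0.0139785.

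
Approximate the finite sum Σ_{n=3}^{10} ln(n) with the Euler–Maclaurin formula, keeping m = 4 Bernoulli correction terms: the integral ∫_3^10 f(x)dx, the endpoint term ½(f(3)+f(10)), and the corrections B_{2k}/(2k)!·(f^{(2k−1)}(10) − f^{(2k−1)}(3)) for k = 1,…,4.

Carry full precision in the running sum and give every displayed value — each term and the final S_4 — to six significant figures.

∫_3^10 ln(x) dx evaluates to 12.7300.
Boundary: ½(f(3) + f(10)) = ½(1.09861 + 2.30259) = 1.70060.
So far: 14.4306.
Order-1 term: 1/12 · (0.100000 − 0.333333) = -0.0194444.
After k=1: 14.4112.
Order-2 term: −1/720 · (0.00200000 − 0.0740741) = 0.000100103.
After k=2: 14.4113.
Order-3 term: 1/30240 · (0.000240000 − 0.0987654) = -3.25812e-06.
After k=3: 14.4113.
Order-4 term: −1/1209600 · (7.20000e-05 − 0.329218) = 2.72112e-07.

S_4 ≈ 14.4113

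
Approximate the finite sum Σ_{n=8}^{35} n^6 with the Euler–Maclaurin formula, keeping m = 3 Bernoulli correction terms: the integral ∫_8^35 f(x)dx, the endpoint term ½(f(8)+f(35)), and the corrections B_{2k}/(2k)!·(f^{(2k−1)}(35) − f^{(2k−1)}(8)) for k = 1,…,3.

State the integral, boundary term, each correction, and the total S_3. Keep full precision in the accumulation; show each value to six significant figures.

S_3 ≈ 1.01365e+10

Integral: ∫_8^35 x^6 dx = 9.19103e+09.
½[f(8) + f(35)] = ½[262144 + 1.83827e+09] = 9.19264e+08.
So far: 1.01103e+10.
Order-1 term: 1/12 · (3.15131e+08 − 196608) = 2.62446e+07.
Running total after k=1: 1.01365e+10.
Order-2 term: −1/720 · (5.14500e+06 − 61440.0) = -7060.50.
Running total after k=2: 1.01365e+10.
Order-3 term: 1/30240 · (25200.0 − 5760.00) = 0.642857.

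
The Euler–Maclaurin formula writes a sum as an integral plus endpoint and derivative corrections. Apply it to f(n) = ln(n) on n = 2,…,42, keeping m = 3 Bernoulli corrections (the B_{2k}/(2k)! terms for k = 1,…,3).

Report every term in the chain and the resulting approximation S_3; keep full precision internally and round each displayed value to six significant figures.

Integral: ∫_2^42 ln(x) dx = 115.596.
½[f(2) + f(42)] = ½[0.693147 + 3.73767] = 2.21541.
Integral + boundary = 117.811.
Order-1 term: 1/12 · (0.0238095 − 0.500000) = -0.0396825.
Partial sum through k=1: 117.772.
Order-2 term: −1/720 · (2.69949e-05 − 0.250000) = 0.000347185.
Partial sum through k=2: 117.772.
Order-3 term: 1/30240 · (1.83639e-07 − 0.750000) = -2.48016e-05.

S_3 ≈ 117.772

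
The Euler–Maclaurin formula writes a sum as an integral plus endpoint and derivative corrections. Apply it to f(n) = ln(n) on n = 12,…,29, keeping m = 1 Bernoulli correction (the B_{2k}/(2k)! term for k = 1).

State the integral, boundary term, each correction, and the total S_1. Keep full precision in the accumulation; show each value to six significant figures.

Integral: ∫_12^29 ln(x) dx = 50.8327.
½[f(12) + f(29)] = ½[2.48491 + 3.36730] = 2.92610.
Integral + boundary = 53.7588.
k=1: B_{2}/(2)! × [f^{(1)}(29) − f^{(1)}(12)] = 1/12 × (0.0344828 − 0.0833333) = -0.00407088.

S_1 ≈ 53.7547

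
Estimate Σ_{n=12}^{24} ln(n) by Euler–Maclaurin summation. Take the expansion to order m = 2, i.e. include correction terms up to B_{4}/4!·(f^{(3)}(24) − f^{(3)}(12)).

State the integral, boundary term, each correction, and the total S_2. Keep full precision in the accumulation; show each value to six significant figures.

S_2 ≈ 37.2824

∫_12^24 ln(x) dx evaluates to 34.4544.
Boundary: ½(f(12) + f(24)) = ½(2.48491 + 3.17805) = 2.83148.
So far: 37.2859.
Correction k=1: B_{2}/2! · (f^{(1)}(24) − f^{(1)}(12)) = 1/12 · (0.0416667 − 0.0833333) = -0.00347222.
Partial sum through k=1: 37.2824.
Correction k=2: B_{4}/4! · (f^{(3)}(24) − f^{(3)}(12)) = −1/720 · (0.000144676 − 0.00115741) = 1.40657e-06.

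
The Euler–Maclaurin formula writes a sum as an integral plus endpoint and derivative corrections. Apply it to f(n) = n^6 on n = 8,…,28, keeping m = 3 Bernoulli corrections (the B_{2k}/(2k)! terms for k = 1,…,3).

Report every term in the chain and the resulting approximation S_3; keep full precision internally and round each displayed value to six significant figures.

The integral term ∫_8^28 x^6 dx = 1.92726e+09.
Endpoint term: (f(8) + f(28))/2 = (262144 + 4.81890e+08)/2 = 2.41076e+08.
Integral + boundary = 2.16834e+09.
Order-1 term: 1/12 · (1.03262e+08 − 196608) = 8.58880e+06.
After k=1: 2.17693e+09.
Order-2 term: −1/720 · (2.63424e+06 − 61440.0) = -3573.33.
After k=2: 2.17692e+09.
Order-3 term: 1/30240 · (20160.0 − 5760.00) = 0.476190.

S_3 ≈ 2.17692e+09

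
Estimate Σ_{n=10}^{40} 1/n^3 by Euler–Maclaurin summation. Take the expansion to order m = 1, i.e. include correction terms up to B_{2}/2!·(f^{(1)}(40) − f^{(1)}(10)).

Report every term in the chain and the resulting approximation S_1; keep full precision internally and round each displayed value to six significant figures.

The integral term ∫_10^40 1/x^3 dx = 0.00468750.
Boundary: ½(f(10) + f(40)) = ½(0.00100000 + 1.56250e-05) = 0.000507813.
Running total after boundary: 0.00519531.
Order-1 term: 1/12 · (-1.17187e-06 − (-0.000300000)) = 2.49023e-05.

S_1 ≈ 0.00522021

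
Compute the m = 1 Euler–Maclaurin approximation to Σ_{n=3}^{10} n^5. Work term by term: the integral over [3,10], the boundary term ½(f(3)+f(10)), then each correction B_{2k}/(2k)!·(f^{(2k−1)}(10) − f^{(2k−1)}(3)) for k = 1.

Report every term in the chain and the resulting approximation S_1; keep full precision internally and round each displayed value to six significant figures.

S_1 ≈ 220800

The integral term ∫_3^10 x^5 dx = 166545.
Endpoint term: (f(3) + f(10))/2 = (243.000 + 100000)/2 = 50121.5.
So far: 216667.
Correction k=1: B_{2}/2! · (f^{(1)}(10) − f^{(1)}(3)) = 1/12 · (50000.0 − 405.000) = 4132.92.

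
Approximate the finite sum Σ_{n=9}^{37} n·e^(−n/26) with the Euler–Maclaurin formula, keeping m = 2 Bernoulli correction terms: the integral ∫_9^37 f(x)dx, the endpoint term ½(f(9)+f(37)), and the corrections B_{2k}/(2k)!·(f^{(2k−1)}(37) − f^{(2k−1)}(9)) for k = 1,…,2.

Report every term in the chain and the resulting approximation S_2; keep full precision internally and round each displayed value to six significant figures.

∫_9^37 x·e^(−x/26) dx evaluates to 249.026.
Boundary: ½(f(9) + f(37)) = ½(6.36663 + 8.91594) = 7.64129.
Integral + boundary = 256.667.
Correction k=1: B_{2}/2! · (f^{(1)}(37) − f^{(1)}(9)) = 1/12 · (-0.101949 − 0.462533) = -0.0470402.
Partial sum through k=1: 256.620.
Correction k=2: B_{4}/4! · (f^{(3)}(37) − f^{(3)}(9)) = −1/720 · (0.000562120 − 0.00277713) = 3.07640e-06.

S_2 ≈ 256.620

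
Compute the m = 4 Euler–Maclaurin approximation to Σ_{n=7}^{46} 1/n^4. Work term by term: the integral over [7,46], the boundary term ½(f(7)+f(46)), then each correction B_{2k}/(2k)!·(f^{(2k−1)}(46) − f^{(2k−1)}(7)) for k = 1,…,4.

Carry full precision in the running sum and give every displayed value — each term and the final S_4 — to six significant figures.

∫_7^46 1/x^4 dx evaluates to 0.000968393.
Boundary: ½(f(7) + f(46)) = ½(0.000416493 + 2.23341e-07) = 0.000208358.
Integral + boundary = 0.00117675.
Correction k=1: B_{2}/2! · (f^{(1)}(46) − f^{(1)}(7)) = 1/12 · (-1.94210e-08 − (-0.000237996)) = 1.98314e-05.
Partial sum through k=1: 0.00119658.
Correction k=2: B_{4}/4! · (f^{(3)}(46) − f^{(3)}(7)) = −1/720 · (-2.75345e-10 − (-0.000145712)) = -2.02377e-07.
Partial sum through k=2: 0.00119638.
Correction k=3: B_{6}/6! · (f^{(5)}(46) − f^{(5)}(7)) = 1/30240 · (-7.28700e-12 − (-0.000166528)) = 5.50687e-09.
Partial sum through k=3: 0.00119639.
Correction k=4: B_{8}/8! · (f^{(7)}(46) − f^{(7)}(7)) = −1/1209600 · (-3.09939e-13 − (-0.000305868)) = -2.52867e-10.

S_4 ≈ 0.00119639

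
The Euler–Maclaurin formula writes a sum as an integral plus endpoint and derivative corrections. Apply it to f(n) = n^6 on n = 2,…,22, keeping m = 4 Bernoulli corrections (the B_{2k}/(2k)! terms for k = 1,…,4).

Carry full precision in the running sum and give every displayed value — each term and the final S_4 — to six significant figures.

S_4 ≈ 4.15602e+08

∫_2^22 x^6 dx evaluates to 3.56337e+08.
Endpoint term: (f(2) + f(22))/2 = (64.0000 + 1.13380e+08)/2 = 5.66900e+07.
Running total after boundary: 4.13027e+08.
Order-1 term: 1/12 · (3.09218e+07 − 192.000) = 2.57680e+06.
Running total after k=1: 4.15604e+08.
Order-2 term: −1/720 · (1.27776e+06 − 960.000) = -1773.33.
Running total after k=2: 4.15602e+08.
Order-3 term: 1/30240 · (15840.0 − 1440.00) = 0.476190.
Running total after k=3: 4.15602e+08.
Order-4 term: −1/1209600 · (0.00000 − 0.00000) = 0.00000.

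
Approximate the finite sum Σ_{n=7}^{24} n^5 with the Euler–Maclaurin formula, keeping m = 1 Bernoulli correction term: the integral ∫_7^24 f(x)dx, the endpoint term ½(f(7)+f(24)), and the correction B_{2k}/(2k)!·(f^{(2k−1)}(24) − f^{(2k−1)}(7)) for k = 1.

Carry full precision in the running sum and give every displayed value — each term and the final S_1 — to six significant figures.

S_1 ≈ 3.59578e+07

Integral: ∫_7^24 x^5 dx = 3.18309e+07.
½[f(7) + f(24)] = ½[16807.0 + 7.96262e+06] = 3.98972e+06.
So far: 3.58206e+07.
Order-1 term: 1/12 · (1.65888e+06 − 12005.0) = 137240.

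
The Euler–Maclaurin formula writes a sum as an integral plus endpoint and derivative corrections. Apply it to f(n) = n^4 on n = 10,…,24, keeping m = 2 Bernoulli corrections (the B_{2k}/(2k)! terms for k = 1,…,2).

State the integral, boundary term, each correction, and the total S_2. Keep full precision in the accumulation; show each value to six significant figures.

S_2 ≈ 1.74769e+06

∫_10^24 x^4 dx evaluates to 1.57252e+06.
Boundary: ½(f(10) + f(24)) = ½(10000.0 + 331776) = 170888.
Running total after boundary: 1.74341e+06.
Correction k=1: B_{2}/2! · (f^{(1)}(24) − f^{(1)}(10)) = 1/12 · (55296.0 − 4000.00) = 4274.67.
Partial sum through k=1: 1.74769e+06.
Correction k=2: B_{4}/4! · (f^{(3)}(24) − f^{(3)}(10)) = −1/720 · (576.000 − 240.000) = -0.466667.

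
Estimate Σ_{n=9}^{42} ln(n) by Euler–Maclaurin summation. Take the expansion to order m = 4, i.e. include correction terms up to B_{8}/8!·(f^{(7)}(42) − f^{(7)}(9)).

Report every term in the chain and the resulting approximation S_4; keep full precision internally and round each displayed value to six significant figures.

S_4 ≈ 107.167

∫_9^42 ln(x) dx evaluates to 104.207.
Boundary: ½(f(9) + f(42)) = ½(2.19722 + 3.73767) = 2.96745.
Integral + boundary = 107.175.
k=1: B_{2}/(2)! × [f^{(1)}(42) − f^{(1)}(9)] = 1/12 × (0.0238095 − 0.111111) = -0.00727513.
After k=1: 107.167.
k=2: B_{4}/(4)! × [f^{(3)}(42) − f^{(3)}(9)] = −1/720 × (2.69949e-05 − 0.00274348) = 3.77290e-06.
After k=2: 107.167.
k=3: B_{6}/(6)! × [f^{(5)}(42) − f^{(5)}(9)] = 1/30240 × (1.83639e-07 − 0.000406442) = -1.34345e-08.
After k=3: 107.167.
k=4: B_{8}/(8)! × [f^{(7)}(42) − f^{(7)}(9)] = −1/1209600 × (3.12311e-09 − 0.000150534) = 1.24447e-10.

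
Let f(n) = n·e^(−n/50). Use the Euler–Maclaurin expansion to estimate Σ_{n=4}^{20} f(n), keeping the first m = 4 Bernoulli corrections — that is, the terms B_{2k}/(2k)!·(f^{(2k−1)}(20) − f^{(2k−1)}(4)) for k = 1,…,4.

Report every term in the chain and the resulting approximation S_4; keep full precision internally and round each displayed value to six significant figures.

Integral: ∫_4^20 x·e^(−x/50) dx = 146.294.
Endpoint term: (f(4) + f(20))/2 = (3.69247 + 13.4064)/2 = 8.54943.
So far: 154.843.
Order-1 term: 1/12 · (0.402192 − 0.849267) = -0.0372563.
Running total after k=1: 154.806.
Order-2 term: −1/720 · (0.000697133 − 0.00107820) = 5.29260e-07.
Running total after k=2: 154.806.
Order-3 term: 1/30240 · (4.93356e-07 − 7.26677e-07) = -7.71566e-12.
Running total after k=3: 154.806.
Order-4 term: −1/1209600 · (2.83143e-10 − 4.08830e-10) = 1.03908e-16.

S_4 ≈ 154.806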